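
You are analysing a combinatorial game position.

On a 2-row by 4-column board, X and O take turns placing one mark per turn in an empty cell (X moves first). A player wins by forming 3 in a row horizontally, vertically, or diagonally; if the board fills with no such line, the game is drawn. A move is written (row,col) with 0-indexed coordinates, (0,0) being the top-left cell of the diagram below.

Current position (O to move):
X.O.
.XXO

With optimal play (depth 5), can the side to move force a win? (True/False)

O winning at [X.O./.XXO]: False

[X.O./.XXO] O move#1: (0,1):-1/XOO./.XXO, (0,3):-1/X.OO/.XXO, (1,0):+0/X.O./OXXO*
[X.O./OXXO] X move#2: (0,1):+0/XXO./OXXO*, (0,3):+0/X.OX/OXXO
[XXO./OXXO] O move#3: (0,3):+0/XXOO/OXXO*
[XXOO/OXXO] end (terminal +0, X#4); searched X.O./.XXO to 5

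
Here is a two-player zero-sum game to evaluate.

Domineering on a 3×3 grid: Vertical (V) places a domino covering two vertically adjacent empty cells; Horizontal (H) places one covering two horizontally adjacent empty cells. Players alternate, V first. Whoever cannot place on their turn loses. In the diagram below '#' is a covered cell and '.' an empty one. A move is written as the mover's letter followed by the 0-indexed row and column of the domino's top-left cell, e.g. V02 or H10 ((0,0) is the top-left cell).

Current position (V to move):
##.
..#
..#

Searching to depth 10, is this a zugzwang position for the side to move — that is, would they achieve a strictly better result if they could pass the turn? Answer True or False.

zugzwang(##./..#/..#, V) = False

ply 1, V at ##./..#/..# | V10=+1→##./#.#/#.#*; V11=+1→##./.##/.##
ply 2: ##./#.#/#.# is terminal -1 (H); from ##./..#/..# depth 10
suppose V passes — search the same position with H to move:
pass> ply 1, H at ##./..#/..# | H10=+1→##./###/..#*; H20=+1→##./..#/###
pass> ply 2: ##./###/..# is terminal -1 (V); from ##./..#/..# depth 10
for V: play +1, pass -1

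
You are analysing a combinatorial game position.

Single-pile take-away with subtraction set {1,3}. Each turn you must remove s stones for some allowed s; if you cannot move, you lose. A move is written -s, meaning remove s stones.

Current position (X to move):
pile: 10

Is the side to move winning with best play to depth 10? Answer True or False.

X winning at [10]: False

ply 1, X at 10 | -1=-1→9*; -3=-1→7
ply 2, O at 9 | -1=+1→8*; -3=+1→6
ply 3, X at 8 | -1=-1→7*; -3=-1→5
ply 4, O at 7 | -1=+1→6*; -3=+1→4
ply 5, X at 6 | -1=-1→5*; -3=-1→3
ply 6, O at 5 | -1=+1→4*; -3=+1→2
ply 7, X at 4 | -1=-1→3*; -3=-1→1
ply 8, O at 3 | -1=+1→2*; -3=+1→0
ply 9, X at 2 | -1=-1→1*
ply 10, O at 1 | -1=+1→0*
ply 11: 0 is terminal -1 (X); from 10 depth 10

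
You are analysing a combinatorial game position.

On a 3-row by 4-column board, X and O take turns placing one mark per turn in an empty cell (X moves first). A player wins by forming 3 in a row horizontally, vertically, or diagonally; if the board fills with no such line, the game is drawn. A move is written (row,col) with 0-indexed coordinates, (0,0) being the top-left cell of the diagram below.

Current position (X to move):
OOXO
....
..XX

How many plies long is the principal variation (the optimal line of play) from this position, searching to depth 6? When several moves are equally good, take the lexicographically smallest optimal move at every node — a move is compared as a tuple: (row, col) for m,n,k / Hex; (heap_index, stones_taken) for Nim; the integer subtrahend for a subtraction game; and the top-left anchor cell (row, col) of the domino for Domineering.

PV length from [OOXO/..../..XX]: 3 plies

p1 X@[OOXO/..../..XX]: (1,0)[OOXO/X.../..XX]+1* (1,1)[OOXO/.X../..XX]+1 (1,2)[OOXO/..X./..XX]+1 (1,3)[OOXO/...X/..XX]+1 (2,0)[OOXO/..../X.XX]+1 (2,1)[OOXO/..../.XXX]+1
p2 O@[OOXO/X.../..XX]: (1,1)[OOXO/XO../..XX]-1* (1,2)[OOXO/X.O./..XX]-1 (1,3)[OOXO/X..O/..XX]-1 (2,0)[OOXO/X.../O.XX]-1 (2,1)[OOXO/X.../.OXX]-1
p3 X@[OOXO/XO../..XX]: (1,2)[OOXO/XOX./..XX]+1* (1,3)[OOXO/XO.X/..XX]-1 (2,0)[OOXO/XO../X.XX]-1 (2,1)[OOXO/XO../.XXX]+1
p4 O@[OOXO/XOX./..XX] terminal -1; root [OOXO/..../..XX] d6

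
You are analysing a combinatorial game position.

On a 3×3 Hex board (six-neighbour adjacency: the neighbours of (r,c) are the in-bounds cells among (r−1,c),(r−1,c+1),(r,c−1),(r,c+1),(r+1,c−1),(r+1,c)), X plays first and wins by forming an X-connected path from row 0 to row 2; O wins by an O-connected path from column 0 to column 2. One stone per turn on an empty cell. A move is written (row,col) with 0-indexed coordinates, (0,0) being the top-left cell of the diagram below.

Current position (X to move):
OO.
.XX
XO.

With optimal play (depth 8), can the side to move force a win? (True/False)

X winning at [OO./.XX/XO.]: True

ply 1, X at OO./.XX/XO. | (0,2)=+1→OOX/.XX/XO.*; (1,0)=-1→OO./XXX/XO.; (2,2)=-1→OO./.XX/XOX
ply 2: OOX/.XX/XO. is terminal -1 (O); from OO./.XX/XO. depth 8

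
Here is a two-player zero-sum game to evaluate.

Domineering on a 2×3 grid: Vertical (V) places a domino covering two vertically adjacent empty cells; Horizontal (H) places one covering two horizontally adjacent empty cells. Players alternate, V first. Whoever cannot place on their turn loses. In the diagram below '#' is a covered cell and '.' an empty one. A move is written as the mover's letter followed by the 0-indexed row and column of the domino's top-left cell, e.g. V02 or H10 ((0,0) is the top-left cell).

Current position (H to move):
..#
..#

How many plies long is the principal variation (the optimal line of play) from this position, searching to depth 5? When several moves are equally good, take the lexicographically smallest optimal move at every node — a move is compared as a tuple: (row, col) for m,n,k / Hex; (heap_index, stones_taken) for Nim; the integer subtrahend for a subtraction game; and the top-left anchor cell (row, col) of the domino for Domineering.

PV length from [..#/..#]: 1 ply

[..#/..#] H move#1: H00:+1/###/..#*, H10:+1/..#/###
[###/..#] end (terminal -1, V#2); searched ..#/..# to 5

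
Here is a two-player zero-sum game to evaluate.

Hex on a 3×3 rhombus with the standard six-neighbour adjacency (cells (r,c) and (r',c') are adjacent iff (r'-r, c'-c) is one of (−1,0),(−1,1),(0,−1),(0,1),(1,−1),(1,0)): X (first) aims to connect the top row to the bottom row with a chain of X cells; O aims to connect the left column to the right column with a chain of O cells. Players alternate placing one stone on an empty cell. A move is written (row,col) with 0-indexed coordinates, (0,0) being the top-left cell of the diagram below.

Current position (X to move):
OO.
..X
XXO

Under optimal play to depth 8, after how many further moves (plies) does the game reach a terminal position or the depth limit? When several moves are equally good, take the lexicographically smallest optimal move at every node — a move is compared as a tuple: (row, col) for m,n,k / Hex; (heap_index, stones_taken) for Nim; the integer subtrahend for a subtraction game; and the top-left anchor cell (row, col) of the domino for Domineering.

p1 X@[OO./..X/XXO]: (0,2)[OOX/..X/XXO]+1* (1,0)[OO./X.X/XXO]-1 (1,1)[OO./.XX/XXO]-1
p2 O@[OOX/..X/XXO] terminal -1; root [OO./..X/XXO] d8

PV length from [OO./..X/XXO]: 1 ply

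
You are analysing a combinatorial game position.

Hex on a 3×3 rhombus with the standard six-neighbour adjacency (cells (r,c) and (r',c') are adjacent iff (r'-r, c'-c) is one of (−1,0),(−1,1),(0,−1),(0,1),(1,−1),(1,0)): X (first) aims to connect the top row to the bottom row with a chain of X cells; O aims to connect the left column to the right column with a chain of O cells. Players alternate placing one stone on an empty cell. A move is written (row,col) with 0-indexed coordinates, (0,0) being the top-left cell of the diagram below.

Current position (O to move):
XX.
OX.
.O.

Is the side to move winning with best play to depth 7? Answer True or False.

O winning at [XX./OX./.O.]: True

[XX./OX./.O.] O move#1: (0,2):-1/XXO/OX./.O., (1,2):-1/XX./OXO/.O., (2,0):+1/XX./OX./OO.*, (2,2):-1/XX./OX./.OO
[XX./OX./OO.] X move#2: (0,2):-1/XXX/OX./OO.*, (1,2):-1/XX./OXX/OO., (2,2):-1/XX./OX./OOX
[XXX/OX./OO.] O move#3: (1,2):+1/XXX/OXO/OO.*, (2,2):+1/XXX/OX./OOO
[XXX/OXO/OO.] end (terminal -1, X#4); searched XX./OX./.O. to 7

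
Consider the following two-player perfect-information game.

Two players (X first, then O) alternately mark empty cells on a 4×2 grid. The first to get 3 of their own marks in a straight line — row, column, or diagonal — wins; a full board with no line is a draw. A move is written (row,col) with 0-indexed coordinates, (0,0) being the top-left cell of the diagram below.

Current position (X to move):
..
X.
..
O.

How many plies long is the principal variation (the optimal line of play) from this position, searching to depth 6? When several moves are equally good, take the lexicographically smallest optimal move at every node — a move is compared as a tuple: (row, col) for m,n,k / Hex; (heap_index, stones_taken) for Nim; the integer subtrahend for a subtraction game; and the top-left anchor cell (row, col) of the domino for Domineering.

PV length from [../X./../O.]: 6 plies

[../X./../O.] X move#1: (0,0):+0/X./X./../O.*, (0,1):+0/.X/X./../O., (1,1):+0/../XX/../O., (2,0):+0/../X./X./O., (2,1):+0/../X./.X/O., (3,1):+0/../X./../OX
[X./X./../O.] O move#2: (0,1):-1/XO/X./../O., (1,1):-1/X./XO/../O., (2,0):+0/X./X./O./O.*, (2,1):-1/X./X./.O/O., (3,1):-1/X./X./../OO
[X./X./O./O.] X move#3: (0,1):+0/XX/X./O./O.*, (1,1):+0/X./XX/O./O., (2,1):+0/X./X./OX/O., (3,1):+0/X./X./O./OX
[XX/X./O./O.] O move#4: (1,1):+0/XX/XO/O./O.*, (2,1):+0/XX/X./OO/O., (3,1):+0/XX/X./O./OO
[XX/XO/O./O.] X move#5: (2,1):+0/XX/XO/OX/O.*, (3,1):+0/XX/XO/O./OX
[XX/XO/OX/O.] O move#6: (3,1):+0/XX/XO/OX/OO*
[XX/XO/OX/OO] end (terminal +0, X#7); searched ../X./../O. to 6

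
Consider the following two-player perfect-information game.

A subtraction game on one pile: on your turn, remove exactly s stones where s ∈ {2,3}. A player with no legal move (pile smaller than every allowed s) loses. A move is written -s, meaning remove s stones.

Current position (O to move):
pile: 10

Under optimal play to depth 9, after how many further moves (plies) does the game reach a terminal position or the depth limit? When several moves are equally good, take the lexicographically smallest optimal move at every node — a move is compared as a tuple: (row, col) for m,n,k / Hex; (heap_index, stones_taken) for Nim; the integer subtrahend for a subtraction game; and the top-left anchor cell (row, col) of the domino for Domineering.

PV length from [10]: 4 plies

ply 1, O at 10 | -2=-1→8*; -3=-1→7
ply 2, X at 8 | -2=+1→6*; -3=+1→5
ply 3, O at 6 | -2=-1→4*; -3=-1→3
ply 4, X at 4 | -2=-1→2; -3=+1→1*
ply 5: 1 is terminal -1 (O); from 10 depth 9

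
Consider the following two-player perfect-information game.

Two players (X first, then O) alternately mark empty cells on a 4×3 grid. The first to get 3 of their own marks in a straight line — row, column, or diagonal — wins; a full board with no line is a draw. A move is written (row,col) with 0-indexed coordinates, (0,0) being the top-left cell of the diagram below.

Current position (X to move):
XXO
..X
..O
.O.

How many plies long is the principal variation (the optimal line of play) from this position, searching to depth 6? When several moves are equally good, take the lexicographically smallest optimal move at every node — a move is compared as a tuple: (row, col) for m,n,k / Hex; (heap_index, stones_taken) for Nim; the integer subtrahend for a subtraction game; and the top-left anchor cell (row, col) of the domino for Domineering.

p1 X@[XXO/..X/..O/.O.]: (1,0)[XXO/X.X/..O/.O.]+1* (1,1)[XXO/.XX/..O/.O.]+1 (2,0)[XXO/..X/X.O/.O.]+1 (2,1)[XXO/..X/.XO/.O.]+1 (3,0)[XXO/..X/..O/XO.]-1 (3,2)[XXO/..X/..O/.OX]-1
p2 O@[XXO/X.X/..O/.O.]: (1,1)[XXO/XOX/..O/.O.]-1* (2,0)[XXO/X.X/O.O/.O.]-1 (2,1)[XXO/X.X/.OO/.O.]-1 (3,0)[XXO/X.X/..O/OO.]-1 (3,2)[XXO/X.X/..O/.OO]-1
p3 X@[XXO/XOX/..O/.O.]: (2,0)[XXO/XOX/X.O/.O.]+1* (2,1)[XXO/XOX/.XO/.O.]-1 (3,0)[XXO/XOX/..O/XO.]-1 (3,2)[XXO/XOX/..O/.OX]-1
p4 O@[XXO/XOX/X.O/.O.] terminal -1; root [XXO/..X/..O/.O.] d6

PV length from [XXO/..X/..O/.O.]: 3 plies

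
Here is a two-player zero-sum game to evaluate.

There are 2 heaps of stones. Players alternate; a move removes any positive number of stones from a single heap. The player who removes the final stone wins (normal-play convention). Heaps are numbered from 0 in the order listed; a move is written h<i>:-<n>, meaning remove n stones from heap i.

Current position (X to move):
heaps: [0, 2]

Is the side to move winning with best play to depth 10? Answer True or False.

[(0,2)] X move#1: h1:-1:-1/(0,1), h1:-2:+1/(0,0)*
[(0,0)] end (terminal -1, O#2); searched (0,2) to 10

X winning at [(0,2)]: True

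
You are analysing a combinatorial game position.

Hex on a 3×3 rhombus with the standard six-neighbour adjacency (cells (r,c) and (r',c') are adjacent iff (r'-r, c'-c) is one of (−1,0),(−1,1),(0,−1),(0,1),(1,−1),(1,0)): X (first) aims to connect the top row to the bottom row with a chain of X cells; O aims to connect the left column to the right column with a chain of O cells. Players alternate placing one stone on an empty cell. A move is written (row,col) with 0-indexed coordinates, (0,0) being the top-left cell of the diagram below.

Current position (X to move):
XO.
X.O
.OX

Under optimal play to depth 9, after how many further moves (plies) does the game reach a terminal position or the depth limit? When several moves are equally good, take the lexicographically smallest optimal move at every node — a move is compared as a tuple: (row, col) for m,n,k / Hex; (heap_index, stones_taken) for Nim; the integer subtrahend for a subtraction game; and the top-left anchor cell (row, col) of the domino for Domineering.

PV length from [XO./X.O/.OX]: 1 ply

p1 X@[XO./X.O/.OX]: (0,2)[XOX/X.O/.OX]-1 (1,1)[XO./XXO/.OX]-1 (2,0)[XO./X.O/XOX]+1*
p2 O@[XO./X.O/XOX] terminal -1; root [XO./X.O/.OX] d9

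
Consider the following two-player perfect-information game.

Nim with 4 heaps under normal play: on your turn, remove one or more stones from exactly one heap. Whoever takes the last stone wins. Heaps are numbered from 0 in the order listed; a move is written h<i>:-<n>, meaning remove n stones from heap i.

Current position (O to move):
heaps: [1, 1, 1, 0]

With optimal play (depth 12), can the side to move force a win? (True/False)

O winning at [(1,1,1,0)]: True

[(1,1,1,0)] O move#1: h0:-1:+1/(0,1,1,0)*, h1:-1:+1/(1,0,1,0), h2:-1:+1/(1,1,0,0)
[(0,1,1,0)] X move#2: h1:-1:-1/(0,0,1,0)*, h2:-1:-1/(0,1,0,0)
[(0,0,1,0)] O move#3: h2:-1:+1/(0,0,0,0)*
[(0,0,0,0)] end (terminal -1, X#4); searched (1,1,1,0) to 12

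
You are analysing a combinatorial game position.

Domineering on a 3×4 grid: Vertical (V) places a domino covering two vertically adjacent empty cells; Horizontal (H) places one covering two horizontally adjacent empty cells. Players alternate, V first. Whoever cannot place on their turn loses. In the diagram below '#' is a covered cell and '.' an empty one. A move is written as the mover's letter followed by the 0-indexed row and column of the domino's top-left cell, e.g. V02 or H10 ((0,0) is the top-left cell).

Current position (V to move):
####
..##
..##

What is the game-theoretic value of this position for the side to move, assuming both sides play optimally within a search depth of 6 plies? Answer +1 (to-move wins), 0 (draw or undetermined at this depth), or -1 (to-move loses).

p1 V@[####/..##/..##]: V10[####/#.##/#.##]+1* V11[####/.###/.###]+1
p2 H@[####/#.##/#.##] terminal -1; root [####/..##/..##] d6

value(####/..##/..##, V) = +1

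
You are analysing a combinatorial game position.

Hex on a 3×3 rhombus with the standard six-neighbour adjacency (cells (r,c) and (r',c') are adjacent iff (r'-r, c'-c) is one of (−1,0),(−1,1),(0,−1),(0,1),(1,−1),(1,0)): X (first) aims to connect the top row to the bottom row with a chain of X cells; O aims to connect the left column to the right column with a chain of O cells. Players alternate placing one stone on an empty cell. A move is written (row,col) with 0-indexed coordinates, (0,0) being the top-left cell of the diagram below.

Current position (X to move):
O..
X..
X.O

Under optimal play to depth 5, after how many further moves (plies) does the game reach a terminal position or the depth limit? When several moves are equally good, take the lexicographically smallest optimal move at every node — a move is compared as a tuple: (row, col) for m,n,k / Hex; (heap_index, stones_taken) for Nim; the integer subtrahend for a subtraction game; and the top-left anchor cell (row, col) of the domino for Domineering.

PV length from [O../X../X.O]: 1 ply

ply 1, X at O../X../X.O | (0,1)=+1→OX./X../X.O*; (0,2)=+1→O.X/X../X.O; (1,1)=+1→O../XX./X.O; (1,2)=+1→O../X.X/X.O; (2,1)=+1→O../X../XXO
ply 2: OX./X../X.O is terminal -1 (O); from O../X../X.O depth 5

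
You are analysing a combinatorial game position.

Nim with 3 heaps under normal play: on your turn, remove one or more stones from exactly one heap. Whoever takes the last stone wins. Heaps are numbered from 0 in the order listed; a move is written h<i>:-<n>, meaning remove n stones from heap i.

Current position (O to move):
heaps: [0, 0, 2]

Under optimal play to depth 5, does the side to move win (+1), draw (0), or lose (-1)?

value((0,0,2), O) = +1

[(0,0,2)] O move#1: h2:-1:-1/(0,0,1), h2:-2:+1/(0,0,0)*
[(0,0,0)] end (terminal -1, X#2); searched (0,0,2) to 5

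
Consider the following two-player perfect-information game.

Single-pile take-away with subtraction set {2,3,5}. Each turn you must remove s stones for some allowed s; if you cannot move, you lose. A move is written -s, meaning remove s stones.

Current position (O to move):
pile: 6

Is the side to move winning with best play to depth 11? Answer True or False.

O winning at [6]: True

[6] O move#1: -2:-1/4, -3:-1/3, -5:+1/1*
[1] end (terminal -1, X#2); searched 6 to 11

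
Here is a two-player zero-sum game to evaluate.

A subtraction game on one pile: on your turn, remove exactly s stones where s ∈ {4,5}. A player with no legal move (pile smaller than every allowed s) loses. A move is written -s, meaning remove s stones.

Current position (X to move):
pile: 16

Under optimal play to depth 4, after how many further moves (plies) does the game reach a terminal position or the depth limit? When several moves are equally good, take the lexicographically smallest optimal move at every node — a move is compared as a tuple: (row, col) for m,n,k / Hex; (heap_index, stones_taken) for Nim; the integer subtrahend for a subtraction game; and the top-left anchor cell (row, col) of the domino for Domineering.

PV length from [16]: 3 plies

ply 1, X at 16 | -4=+1→12*; -5=+1→11
ply 2, O at 12 | -4=-1→8*; -5=-1→7
ply 3, X at 8 | -4=-1→4; -5=+1→3*
ply 4: 3 is terminal -1 (O); from 16 depth 4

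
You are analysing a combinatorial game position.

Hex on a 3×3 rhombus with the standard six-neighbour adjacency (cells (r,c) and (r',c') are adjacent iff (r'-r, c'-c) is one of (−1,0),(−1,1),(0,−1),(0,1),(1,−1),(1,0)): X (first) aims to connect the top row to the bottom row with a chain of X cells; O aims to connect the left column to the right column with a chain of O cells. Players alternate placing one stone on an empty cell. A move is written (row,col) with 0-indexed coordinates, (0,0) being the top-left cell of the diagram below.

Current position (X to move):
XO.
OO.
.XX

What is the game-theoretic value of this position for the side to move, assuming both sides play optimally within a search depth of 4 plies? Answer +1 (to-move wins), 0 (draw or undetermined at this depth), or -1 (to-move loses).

[XO./OO./.XX] X move#1: (0,2):-1/XOX/OO./.XX*, (1,2):-1/XO./OOX/.XX, (2,0):-1/XO./OO./XXX
[XOX/OO./.XX] O move#2: (1,2):+1/XOX/OOO/.XX*, (2,0):-1/XOX/OO./OXX
[XOX/OOO/.XX] end (terminal -1, X#3); searched XO./OO./.XX to 4

value(XO./OO./.XX, X) = -1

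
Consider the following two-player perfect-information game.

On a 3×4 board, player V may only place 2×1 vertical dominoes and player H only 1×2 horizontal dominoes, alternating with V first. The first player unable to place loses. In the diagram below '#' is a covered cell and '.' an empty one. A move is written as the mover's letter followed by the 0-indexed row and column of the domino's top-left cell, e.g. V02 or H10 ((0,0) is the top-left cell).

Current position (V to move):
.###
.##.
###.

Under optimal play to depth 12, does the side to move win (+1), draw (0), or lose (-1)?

value(.###/.##./###., V) = +1

[.###/.##./###.] V move#1: V00:+1/####/###./###.*, V13:+1/.###/.###/####
[####/###./###.] end (terminal -1, H#2); searched .###/.##./###. to 12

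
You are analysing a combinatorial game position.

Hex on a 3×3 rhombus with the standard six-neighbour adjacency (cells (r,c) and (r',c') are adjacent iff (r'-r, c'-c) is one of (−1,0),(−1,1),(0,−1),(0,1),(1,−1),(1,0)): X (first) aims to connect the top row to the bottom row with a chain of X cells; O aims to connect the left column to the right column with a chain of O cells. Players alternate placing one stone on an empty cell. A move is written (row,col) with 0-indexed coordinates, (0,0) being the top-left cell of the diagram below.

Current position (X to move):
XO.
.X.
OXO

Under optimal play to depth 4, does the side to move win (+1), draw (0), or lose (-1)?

value(XO./.X./OXO, X) = +1

[XO./.X./OXO] X move#1: (0,2):+1/XOX/.X./OXO*, (1,0):+1/XO./XX./OXO, (1,2):+1/XO./.XX/OXO
[XOX/.X./OXO] end (terminal -1, O#2); searched XO./.X./OXO to 4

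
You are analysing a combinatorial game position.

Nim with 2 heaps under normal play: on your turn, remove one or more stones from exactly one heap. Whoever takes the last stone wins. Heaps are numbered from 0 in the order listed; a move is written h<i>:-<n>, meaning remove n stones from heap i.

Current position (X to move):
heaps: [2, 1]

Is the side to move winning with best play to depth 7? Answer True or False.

X winning at [(2,1)]: True

p1 X@[(2,1)]: h0:-1[(1,1)]+1* h0:-2[(0,1)]-1 h1:-1[(2,0)]-1
p2 O@[(1,1)]: h0:-1[(0,1)]-1* h1:-1[(1,0)]-1
p3 X@[(0,1)]: h1:-1[(0,0)]+1*
p4 O@[(0,0)] terminal -1; root [(2,1)] d7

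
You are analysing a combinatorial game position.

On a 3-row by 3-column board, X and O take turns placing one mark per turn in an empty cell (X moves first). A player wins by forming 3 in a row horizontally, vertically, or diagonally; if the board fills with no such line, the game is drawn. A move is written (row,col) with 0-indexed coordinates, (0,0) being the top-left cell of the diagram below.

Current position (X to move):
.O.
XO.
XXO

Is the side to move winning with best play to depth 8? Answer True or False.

X winning at [.O./XO./XXO]: True

ply 1, X at .O./XO./XXO | (0,0)=+1→XO./XO./XXO*; (0,2)=-1→.OX/XO./XXO; (1,2)=-1→.O./XOX/XXO
ply 2: XO./XO./XXO is terminal -1 (O); from .O./XO./XXO depth 8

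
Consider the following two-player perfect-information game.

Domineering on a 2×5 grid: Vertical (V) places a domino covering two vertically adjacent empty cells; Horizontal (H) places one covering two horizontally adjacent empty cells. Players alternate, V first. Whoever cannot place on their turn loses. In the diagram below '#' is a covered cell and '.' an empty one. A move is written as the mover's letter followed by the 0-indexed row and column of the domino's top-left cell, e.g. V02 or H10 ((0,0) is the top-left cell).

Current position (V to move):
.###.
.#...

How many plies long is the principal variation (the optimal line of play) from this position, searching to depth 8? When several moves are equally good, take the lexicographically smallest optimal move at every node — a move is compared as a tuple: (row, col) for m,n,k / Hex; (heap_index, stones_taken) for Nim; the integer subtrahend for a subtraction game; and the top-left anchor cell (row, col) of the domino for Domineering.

[.###./.#...] V move#1: V00:-1/####./##..., V04:+1/.####/.#..#*
[.####/.#..#] H move#2: H12:-1/.####/.####*
[.####/.####] V move#3: V00:+1/#####/#####*
[#####/#####] end (terminal -1, H#4); searched .###./.#... to 8

PV length from [.###./.#...]: 3 plies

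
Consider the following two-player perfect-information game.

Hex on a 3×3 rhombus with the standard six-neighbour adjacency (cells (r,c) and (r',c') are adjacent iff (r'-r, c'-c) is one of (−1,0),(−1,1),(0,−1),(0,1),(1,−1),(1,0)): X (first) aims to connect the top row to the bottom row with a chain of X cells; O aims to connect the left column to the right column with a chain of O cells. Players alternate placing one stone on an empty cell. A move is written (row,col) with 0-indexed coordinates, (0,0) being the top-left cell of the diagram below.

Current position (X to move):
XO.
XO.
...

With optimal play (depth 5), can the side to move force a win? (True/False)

X winning at [XO./XO./...]: True

p1 X@[XO./XO./...]: (0,2)[XOX/XO./...]+1* (1,2)[XO./XOX/...]+1 (2,0)[XO./XO./X..]+1 (2,1)[XO./XO./.X.]-1 (2,2)[XO./XO./..X]-1
p2 O@[XOX/XO./...]: (1,2)[XOX/XOO/...]-1* (2,0)[XOX/XO./O..]-1 (2,1)[XOX/XO./.O.]-1 (2,2)[XOX/XO./..O]-1
p3 X@[XOX/XOO/...]: (2,0)[XOX/XOO/X..]+1* (2,1)[XOX/XOO/.X.]-1 (2,2)[XOX/XOO/..X]-1
p4 O@[XOX/XOO/X..] terminal -1; root [XO./XO./...] d5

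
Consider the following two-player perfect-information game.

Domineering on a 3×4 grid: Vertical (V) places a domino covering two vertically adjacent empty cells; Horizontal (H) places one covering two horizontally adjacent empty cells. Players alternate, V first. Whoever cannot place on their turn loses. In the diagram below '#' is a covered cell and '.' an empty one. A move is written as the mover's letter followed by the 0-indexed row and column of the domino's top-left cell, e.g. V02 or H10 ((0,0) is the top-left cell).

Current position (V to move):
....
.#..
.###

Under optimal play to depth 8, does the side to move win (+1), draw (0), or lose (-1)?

p1 V@[..../.#../.###]: V00[#.../##../.###]-1 V02[..#./.##./.###]+1* V03[...#/.#.#/.###]+1 V10[..../##../####]-1
p2 H@[..#./.##./.###]: H00[###./.##./.###]-1*
p3 V@[###./.##./.###]: V03[####/.###/.###]+1* V10[###./###./####]+1
p4 H@[####/.###/.###] terminal -1; root [..../.#../.###] d8

value(..../.#../.###, V) = +1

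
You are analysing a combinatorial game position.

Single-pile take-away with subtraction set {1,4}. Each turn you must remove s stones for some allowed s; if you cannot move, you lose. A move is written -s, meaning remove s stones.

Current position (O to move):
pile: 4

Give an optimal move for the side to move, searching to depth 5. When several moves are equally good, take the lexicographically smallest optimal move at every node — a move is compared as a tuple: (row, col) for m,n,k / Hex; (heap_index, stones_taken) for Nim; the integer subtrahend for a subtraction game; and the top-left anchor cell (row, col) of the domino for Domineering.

O's best at [4]: -4

p1 O@[4]: -1[3]-1 -4[0]+1*
p2 X@[0] terminal -1; root [4] d5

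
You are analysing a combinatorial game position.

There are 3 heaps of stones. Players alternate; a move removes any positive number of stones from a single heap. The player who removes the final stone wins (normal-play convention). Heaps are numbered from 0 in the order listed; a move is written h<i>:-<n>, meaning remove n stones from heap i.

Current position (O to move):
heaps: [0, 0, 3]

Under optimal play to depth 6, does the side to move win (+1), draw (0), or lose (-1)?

value((0,0,3), O) = +1

p1 O@[(0,0,3)]: h2:-1[(0,0,2)]-1 h2:-2[(0,0,1)]-1 h2:-3[(0,0,0)]+1*
p2 X@[(0,0,0)] terminal -1; root [(0,0,3)] d6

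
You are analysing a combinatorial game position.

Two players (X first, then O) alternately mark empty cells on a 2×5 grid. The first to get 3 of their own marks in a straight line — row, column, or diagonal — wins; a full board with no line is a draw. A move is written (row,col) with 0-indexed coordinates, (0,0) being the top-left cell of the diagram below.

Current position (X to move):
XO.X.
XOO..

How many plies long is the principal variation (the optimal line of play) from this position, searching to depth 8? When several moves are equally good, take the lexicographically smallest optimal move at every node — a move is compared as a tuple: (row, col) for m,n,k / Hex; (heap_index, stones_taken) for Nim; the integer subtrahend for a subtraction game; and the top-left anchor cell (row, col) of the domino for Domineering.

[XO.X./XOO..] X move#1: (0,2):-1/XOXX./XOO.., (0,4):-1/XO.XX/XOO.., (1,3):+0/XO.X./XOOX.*, (1,4):-1/XO.X./XOO.X
[XO.X./XOOX.] O move#2: (0,2):+0/XOOX./XOOX.*, (0,4):+0/XO.XO/XOOX., (1,4):+0/XO.X./XOOXO
[XOOX./XOOX.] X move#3: (0,4):+0/XOOXX/XOOX.*, (1,4):+0/XOOX./XOOXX
[XOOXX/XOOX.] O move#4: (1,4):+0/XOOXX/XOOXO*
[XOOXX/XOOXO] end (terminal +0, X#5); searched XO.X./XOO.. to 8

PV length from [XO.X./XOO..]: 4 plies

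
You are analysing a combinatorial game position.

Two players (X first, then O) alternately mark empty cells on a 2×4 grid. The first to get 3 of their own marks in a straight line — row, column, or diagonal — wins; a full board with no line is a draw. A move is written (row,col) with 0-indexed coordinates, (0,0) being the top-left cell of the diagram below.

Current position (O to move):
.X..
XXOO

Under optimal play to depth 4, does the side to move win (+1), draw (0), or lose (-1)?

ply 1, O at .X../XXOO | (0,0)=+0→OX../XXOO*; (0,2)=+0→.XO./XXOO; (0,3)=+0→.X.O/XXOO
ply 2, X at OX../XXOO | (0,2)=+0→OXX./XXOO*; (0,3)=+0→OX.X/XXOO
ply 3, O at OXX./XXOO | (0,3)=+0→OXXO/XXOO*
ply 4: OXXO/XXOO is terminal +0 (X); from .X../XXOO depth 4

value(.X../XXOO, O) = 0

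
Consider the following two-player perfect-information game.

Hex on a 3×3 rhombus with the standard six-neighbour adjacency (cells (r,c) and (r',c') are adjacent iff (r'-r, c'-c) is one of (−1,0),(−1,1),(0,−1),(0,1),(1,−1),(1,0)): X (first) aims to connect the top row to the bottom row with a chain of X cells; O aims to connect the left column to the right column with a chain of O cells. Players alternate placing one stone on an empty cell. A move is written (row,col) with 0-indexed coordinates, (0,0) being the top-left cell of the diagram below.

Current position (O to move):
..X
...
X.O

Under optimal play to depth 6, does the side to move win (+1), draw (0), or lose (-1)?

p1 O@[..X/.../X.O]: (0,0)[O.X/.../X.O]-1* (0,1)[.OX/.../X.O]-1 (1,0)[..X/O../X.O]-1 (1,1)[..X/.O./X.O]-1 (1,2)[..X/..O/X.O]-1 (2,1)[..X/.../XOO]-1
p2 X@[O.X/.../X.O]: (0,1)[OXX/.../X.O]+1* (1,0)[O.X/X../X.O]+1 (1,1)[O.X/.X./X.O]+1 (1,2)[O.X/..X/X.O]+1 (2,1)[O.X/.../XXO]+1
p3 O@[OXX/.../X.O]: (1,0)[OXX/O../X.O]-1* (1,1)[OXX/.O./X.O]-1 (1,2)[OXX/..O/X.O]-1 (2,1)[OXX/.../XOO]-1
p4 X@[OXX/O../X.O]: (1,1)[OXX/OX./X.O]+1* (1,2)[OXX/O.X/X.O]+1 (2,1)[OXX/O../XXO]+1
p5 O@[OXX/OX./X.O] terminal -1; root [..X/.../X.O] d6

value(..X/.../X.O, O) = -1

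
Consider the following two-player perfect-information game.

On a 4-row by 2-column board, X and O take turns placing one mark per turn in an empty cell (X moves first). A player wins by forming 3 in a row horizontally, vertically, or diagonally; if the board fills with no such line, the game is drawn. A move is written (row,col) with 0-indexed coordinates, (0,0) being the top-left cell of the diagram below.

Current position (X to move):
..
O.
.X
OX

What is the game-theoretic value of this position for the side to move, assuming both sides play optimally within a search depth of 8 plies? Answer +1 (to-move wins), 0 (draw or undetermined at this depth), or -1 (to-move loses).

value(../O./.X/OX, X) = +1

[../O./.X/OX] X move#1: (0,0):-1/X./O./.X/OX, (0,1):-1/.X/O./.X/OX, (1,1):+1/../OX/.X/OX*, (2,0):+0/../O./XX/OX
[../OX/.X/OX] end (terminal -1, O#2); searched ../O./.X/OX to 8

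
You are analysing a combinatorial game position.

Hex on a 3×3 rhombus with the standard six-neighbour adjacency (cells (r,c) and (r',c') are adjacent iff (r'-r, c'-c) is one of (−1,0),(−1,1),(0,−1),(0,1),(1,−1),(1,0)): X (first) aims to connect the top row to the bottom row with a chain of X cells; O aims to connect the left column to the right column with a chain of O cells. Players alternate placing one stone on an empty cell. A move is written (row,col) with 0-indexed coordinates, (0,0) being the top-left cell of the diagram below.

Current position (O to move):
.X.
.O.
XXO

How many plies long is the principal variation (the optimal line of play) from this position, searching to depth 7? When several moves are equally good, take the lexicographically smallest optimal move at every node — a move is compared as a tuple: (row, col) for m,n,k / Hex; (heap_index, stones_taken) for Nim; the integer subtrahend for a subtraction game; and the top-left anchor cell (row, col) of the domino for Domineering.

PV length from [.X./.O./XXO]: 3 plies

p1 O@[.X./.O./XXO]: (0,0)[OX./.O./XXO]-1 (0,2)[.XO/.O./XXO]-1 (1,0)[.X./OO./XXO]+1* (1,2)[.X./.OO/XXO]-1
p2 X@[.X./OO./XXO]: (0,0)[XX./OO./XXO]-1* (0,2)[.XX/OO./XXO]-1 (1,2)[.X./OOX/XXO]-1
p3 O@[XX./OO./XXO]: (0,2)[XXO/OO./XXO]+1* (1,2)[XX./OOO/XXO]+1
p4 X@[XXO/OO./XXO] terminal -1; root [.X./.O./XXO] d7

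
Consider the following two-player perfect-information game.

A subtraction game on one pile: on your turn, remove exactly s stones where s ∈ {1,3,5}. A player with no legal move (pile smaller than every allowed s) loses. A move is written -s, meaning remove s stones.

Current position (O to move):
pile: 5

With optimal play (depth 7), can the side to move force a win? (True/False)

ply 1, O at 5 | -1=+1→4*; -3=+1→2; -5=+1→0
ply 2, X at 4 | -1=-1→3*; -3=-1→1
ply 3, O at 3 | -1=+1→2*; -3=+1→0
ply 4, X at 2 | -1=-1→1*
ply 5, O at 1 | -1=+1→0*
ply 6: 0 is terminal -1 (X); from 5 depth 7

O winning at [5]: True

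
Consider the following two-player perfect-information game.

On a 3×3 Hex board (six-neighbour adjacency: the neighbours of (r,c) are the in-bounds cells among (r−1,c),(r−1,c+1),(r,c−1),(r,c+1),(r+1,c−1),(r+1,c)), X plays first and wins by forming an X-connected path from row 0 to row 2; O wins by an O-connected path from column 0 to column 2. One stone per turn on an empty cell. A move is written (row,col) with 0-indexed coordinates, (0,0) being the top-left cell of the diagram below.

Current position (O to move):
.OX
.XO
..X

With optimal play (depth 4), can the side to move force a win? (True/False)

[.OX/.XO/..X] O move#1: (0,0):-1/OOX/.XO/..X*, (1,0):-1/.OX/OXO/..X, (2,0):-1/.OX/.XO/O.X, (2,1):-1/.OX/.XO/.OX
[OOX/.XO/..X] X move#2: (1,0):+1/OOX/XXO/..X*, (2,0):+1/OOX/.XO/X.X, (2,1):+1/OOX/.XO/.XX
[OOX/XXO/..X] O move#3: (2,0):-1/OOX/XXO/O.X*, (2,1):-1/OOX/XXO/.OX
[OOX/XXO/O.X] X move#4: (2,1):+1/OOX/XXO/OXX*
[OOX/XXO/OXX] end (terminal -1, O#5); searched .OX/.XO/..X to 4

O winning at [.OX/.XO/..X]: False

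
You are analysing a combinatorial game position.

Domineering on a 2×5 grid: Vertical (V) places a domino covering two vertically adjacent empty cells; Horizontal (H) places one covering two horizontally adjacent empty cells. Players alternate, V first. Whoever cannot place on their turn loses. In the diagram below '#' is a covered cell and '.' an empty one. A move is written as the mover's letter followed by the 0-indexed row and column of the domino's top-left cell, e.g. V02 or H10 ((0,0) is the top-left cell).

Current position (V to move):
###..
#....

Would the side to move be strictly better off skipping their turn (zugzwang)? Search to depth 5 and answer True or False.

[###../#....] V move#1: V03:+1/####./#..#.*, V04:-1/###.#/#...#
[####./#..#.] H move#2: H11:-1/####./####.*
[####./####.] V move#3: V04:+1/#####/#####*
[#####/#####] end (terminal -1, H#4); searched ###../#.... to 5
pass branch (H moves first from the same position):
  | [###../#....] H move#1: H03:+1/#####/#....*, H11:-1/###../###.., H12:-1/###../#.##., H13:+1/###../#..##
  | [#####/#....] end (terminal -1, V#2); searched ###../#.... to 5
V moving scores +1; V passing scores -1

zugzwang(###../#...., V) = False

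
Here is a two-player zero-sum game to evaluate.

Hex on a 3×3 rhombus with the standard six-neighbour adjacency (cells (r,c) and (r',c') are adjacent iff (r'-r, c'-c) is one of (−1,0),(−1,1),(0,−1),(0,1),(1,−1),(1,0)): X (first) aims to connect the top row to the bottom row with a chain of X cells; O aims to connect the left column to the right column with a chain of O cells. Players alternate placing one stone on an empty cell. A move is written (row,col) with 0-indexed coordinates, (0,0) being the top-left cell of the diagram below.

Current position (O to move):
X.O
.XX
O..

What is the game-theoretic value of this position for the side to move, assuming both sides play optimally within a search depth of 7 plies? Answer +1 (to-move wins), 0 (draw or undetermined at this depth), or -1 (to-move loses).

ply 1, O at X.O/.XX/O.. | (0,1)=-1→XOO/.XX/O..*; (1,0)=-1→X.O/OXX/O..; (2,1)=-1→X.O/.XX/OO.; (2,2)=-1→X.O/.XX/O.O
ply 2, X at XOO/.XX/O.. | (1,0)=+1→XOO/XXX/O..*; (2,1)=-1→XOO/.XX/OX.; (2,2)=-1→XOO/.XX/O.X
ply 3, O at XOO/XXX/O.. | (2,1)=-1→XOO/XXX/OO.*; (2,2)=-1→XOO/XXX/O.O
ply 4, X at XOO/XXX/OO. | (2,2)=+1→XOO/XXX/OOX*
ply 5: XOO/XXX/OOX is terminal -1 (O); from X.O/.XX/O.. depth 7

value(X.O/.XX/O.., O) = -1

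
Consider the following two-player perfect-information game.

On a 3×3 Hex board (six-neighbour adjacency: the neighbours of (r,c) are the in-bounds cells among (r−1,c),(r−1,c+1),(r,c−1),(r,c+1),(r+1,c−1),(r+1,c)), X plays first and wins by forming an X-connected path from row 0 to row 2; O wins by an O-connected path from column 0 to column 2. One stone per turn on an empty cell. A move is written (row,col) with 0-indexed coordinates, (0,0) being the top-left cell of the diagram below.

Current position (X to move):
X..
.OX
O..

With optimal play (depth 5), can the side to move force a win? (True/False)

X winning at [X../.OX/O..]: True

[X../.OX/O..] X move#1: (0,1):-1/XX./.OX/O.., (0,2):+1/X.X/.OX/O..*, (1,0):-1/X../XOX/O.., (2,1):-1/X../.OX/OX., (2,2):-1/X../.OX/O.X
[X.X/.OX/O..] O move#2: (0,1):-1/XOX/.OX/O..*, (1,0):-1/X.X/OOX/O.., (2,1):-1/X.X/.OX/OO., (2,2):-1/X.X/.OX/O.O
[XOX/.OX/O..] X move#3: (1,0):+1/XOX/XOX/O..*, (2,1):+1/XOX/.OX/OX., (2,2):+1/XOX/.OX/O.X
[XOX/XOX/O..] O move#4: (2,1):-1/XOX/XOX/OO.*, (2,2):-1/XOX/XOX/O.O
[XOX/XOX/OO.] X move#5: (2,2):+1/XOX/XOX/OOX*
[XOX/XOX/OOX] end (terminal -1, O#6); searched X../.OX/O.. to 5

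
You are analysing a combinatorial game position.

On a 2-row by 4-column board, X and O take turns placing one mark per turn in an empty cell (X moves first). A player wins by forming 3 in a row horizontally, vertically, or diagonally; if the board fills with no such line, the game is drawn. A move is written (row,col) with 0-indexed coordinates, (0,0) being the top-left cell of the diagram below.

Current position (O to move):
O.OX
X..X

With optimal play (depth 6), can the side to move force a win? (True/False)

O winning at [O.OX/X..X]: True

ply 1, O at O.OX/X..X | (0,1)=+1→OOOX/X..X*; (1,1)=+0→O.OX/XO.X; (1,2)=+0→O.OX/X.OX
ply 2: OOOX/X..X is terminal -1 (X); from O.OX/X..X depth 6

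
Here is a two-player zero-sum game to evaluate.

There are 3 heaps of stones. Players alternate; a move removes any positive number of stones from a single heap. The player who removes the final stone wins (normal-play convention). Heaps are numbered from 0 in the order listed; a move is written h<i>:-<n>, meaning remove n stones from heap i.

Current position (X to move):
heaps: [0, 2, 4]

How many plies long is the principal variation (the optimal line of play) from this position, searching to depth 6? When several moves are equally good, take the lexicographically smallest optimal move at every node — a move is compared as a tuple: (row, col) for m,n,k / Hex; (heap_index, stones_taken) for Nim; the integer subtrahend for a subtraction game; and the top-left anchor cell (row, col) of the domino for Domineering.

PV length from [(0,2,4)]: 5 plies

[(0,2,4)] X move#1: h1:-1:-1/(0,1,4), h1:-2:-1/(0,0,4), h2:-1:-1/(0,2,3), h2:-2:+1/(0,2,2)*, h2:-3:-1/(0,2,1), h2:-4:-1/(0,2,0)
[(0,2,2)] O move#2: h1:-1:-1/(0,1,2)*, h1:-2:-1/(0,0,2), h2:-1:-1/(0,2,1), h2:-2:-1/(0,2,0)
[(0,1,2)] X move#3: h1:-1:-1/(0,0,2), h2:-1:+1/(0,1,1)*, h2:-2:-1/(0,1,0)
[(0,1,1)] O move#4: h1:-1:-1/(0,0,1)*, h2:-1:-1/(0,1,0)
[(0,0,1)] X move#5: h2:-1:+1/(0,0,0)*
[(0,0,0)] end (terminal -1, O#6); searched (0,2,4) to 6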